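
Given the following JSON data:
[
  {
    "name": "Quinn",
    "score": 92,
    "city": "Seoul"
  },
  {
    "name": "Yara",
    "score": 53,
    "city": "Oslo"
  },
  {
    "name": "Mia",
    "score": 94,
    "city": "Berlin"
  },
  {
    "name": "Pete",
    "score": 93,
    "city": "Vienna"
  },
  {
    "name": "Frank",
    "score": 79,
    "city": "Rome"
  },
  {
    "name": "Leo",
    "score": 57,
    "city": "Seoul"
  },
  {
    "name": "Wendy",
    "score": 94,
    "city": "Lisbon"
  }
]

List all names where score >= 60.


Filtering records where score >= 60:
  Quinn (score=92) -> YES
  Yara (score=53) -> no
  Mia (score=94) -> YES
  Pete (score=93) -> YES
  Frank (score=79) -> YES
  Leo (score=57) -> no
  Wendy (score=94) -> YES


ANSWER: Quinn, Mia, Pete, Frank, Wendy


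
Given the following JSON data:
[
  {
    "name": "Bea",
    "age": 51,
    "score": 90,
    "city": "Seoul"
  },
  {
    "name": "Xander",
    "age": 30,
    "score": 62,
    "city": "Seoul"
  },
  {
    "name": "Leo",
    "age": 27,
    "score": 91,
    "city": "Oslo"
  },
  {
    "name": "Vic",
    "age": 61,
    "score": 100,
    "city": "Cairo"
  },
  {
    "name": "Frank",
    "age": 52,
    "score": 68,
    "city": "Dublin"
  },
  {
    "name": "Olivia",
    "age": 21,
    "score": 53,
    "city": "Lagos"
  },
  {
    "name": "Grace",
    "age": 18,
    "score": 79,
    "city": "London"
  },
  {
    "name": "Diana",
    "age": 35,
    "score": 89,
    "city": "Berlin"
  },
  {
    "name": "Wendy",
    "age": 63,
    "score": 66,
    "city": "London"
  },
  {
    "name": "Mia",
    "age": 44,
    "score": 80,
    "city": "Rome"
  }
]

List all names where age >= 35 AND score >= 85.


Checking both conditions:
  Bea (age=51, score=90) -> YES
  Xander (age=30, score=62) -> no
  Leo (age=27, score=91) -> no
  Vic (age=61, score=100) -> YES
  Frank (age=52, score=68) -> no
  Olivia (age=21, score=53) -> no
  Grace (age=18, score=79) -> no
  Diana (age=35, score=89) -> YES
  Wendy (age=63, score=66) -> no
  Mia (age=44, score=80) -> no


ANSWER: Bea, Vic, Diana


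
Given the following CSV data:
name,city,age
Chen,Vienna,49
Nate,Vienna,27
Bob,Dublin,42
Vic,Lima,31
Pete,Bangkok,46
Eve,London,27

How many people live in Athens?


Scanning city column for 'Athens':
Total matches: 0

ANSWER: 0


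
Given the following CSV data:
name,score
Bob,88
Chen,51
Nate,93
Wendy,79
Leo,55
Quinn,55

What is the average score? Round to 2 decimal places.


Scores: 88, 51, 93, 79, 55, 55
Sum = 421
Count = 6
Average = 421 / 6 = 70.17

ANSWER: 70.17


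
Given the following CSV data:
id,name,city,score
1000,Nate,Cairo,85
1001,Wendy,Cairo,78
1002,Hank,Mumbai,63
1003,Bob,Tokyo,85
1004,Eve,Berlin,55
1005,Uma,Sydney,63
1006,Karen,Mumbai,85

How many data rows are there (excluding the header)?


Counting rows (excluding header):
Header: id,name,city,score
Data rows: 7

ANSWER: 7


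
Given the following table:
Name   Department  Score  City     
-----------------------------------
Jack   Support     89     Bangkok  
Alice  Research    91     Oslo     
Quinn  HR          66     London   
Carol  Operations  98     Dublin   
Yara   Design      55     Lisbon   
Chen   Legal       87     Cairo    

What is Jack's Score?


Row 1: Jack
Score = 89

ANSWER: 89


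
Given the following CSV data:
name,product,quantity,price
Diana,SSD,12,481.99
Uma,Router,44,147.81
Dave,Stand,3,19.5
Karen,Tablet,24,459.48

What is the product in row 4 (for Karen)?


Row 4: Karen
Column 'product' = Tablet

ANSWER: Tablet


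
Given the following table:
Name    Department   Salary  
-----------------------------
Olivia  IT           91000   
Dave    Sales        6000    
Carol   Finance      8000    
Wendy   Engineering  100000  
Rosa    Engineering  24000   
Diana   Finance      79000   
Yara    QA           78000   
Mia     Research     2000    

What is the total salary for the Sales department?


Sales department members:
  Dave: 6000
Total = 6000 = 6000

ANSWER: 6000


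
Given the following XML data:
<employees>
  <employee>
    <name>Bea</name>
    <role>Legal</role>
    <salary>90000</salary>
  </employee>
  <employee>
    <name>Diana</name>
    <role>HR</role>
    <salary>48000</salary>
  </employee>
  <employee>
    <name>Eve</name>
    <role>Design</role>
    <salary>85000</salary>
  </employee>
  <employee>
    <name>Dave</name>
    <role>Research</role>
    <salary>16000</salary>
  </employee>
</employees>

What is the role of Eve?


Searching for <employee> with <name>Eve</name>
Found at position 3
<role>Design</role>

ANSWER: Design


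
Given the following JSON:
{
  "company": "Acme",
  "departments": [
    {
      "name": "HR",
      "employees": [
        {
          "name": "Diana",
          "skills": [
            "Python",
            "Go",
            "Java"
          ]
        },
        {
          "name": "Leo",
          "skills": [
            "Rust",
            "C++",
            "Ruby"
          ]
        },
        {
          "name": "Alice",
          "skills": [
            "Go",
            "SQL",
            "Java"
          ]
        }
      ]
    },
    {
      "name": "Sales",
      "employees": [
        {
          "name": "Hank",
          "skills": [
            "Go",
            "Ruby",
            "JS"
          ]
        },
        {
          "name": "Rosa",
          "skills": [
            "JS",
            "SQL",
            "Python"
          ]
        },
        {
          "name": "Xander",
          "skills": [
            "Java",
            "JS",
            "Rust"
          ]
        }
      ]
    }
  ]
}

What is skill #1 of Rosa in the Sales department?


Path: departments[1].employees[1].skills[0]
Value: JS

ANSWER: JS


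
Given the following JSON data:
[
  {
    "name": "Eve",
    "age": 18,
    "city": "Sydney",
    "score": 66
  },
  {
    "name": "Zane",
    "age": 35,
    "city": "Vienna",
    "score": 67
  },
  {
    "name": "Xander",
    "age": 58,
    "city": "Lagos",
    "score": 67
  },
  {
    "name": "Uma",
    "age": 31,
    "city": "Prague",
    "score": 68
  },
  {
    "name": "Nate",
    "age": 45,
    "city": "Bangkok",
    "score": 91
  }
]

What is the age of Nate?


Looking up record where name = Nate
Record index: 4
Field 'age' = 45

ANSWER: 45


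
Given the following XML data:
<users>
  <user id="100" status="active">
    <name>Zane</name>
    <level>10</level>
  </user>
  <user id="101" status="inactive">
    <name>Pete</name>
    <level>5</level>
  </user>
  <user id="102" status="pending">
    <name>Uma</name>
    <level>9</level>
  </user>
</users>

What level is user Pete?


Finding user: Pete
<level>5</level>

ANSWER: 5


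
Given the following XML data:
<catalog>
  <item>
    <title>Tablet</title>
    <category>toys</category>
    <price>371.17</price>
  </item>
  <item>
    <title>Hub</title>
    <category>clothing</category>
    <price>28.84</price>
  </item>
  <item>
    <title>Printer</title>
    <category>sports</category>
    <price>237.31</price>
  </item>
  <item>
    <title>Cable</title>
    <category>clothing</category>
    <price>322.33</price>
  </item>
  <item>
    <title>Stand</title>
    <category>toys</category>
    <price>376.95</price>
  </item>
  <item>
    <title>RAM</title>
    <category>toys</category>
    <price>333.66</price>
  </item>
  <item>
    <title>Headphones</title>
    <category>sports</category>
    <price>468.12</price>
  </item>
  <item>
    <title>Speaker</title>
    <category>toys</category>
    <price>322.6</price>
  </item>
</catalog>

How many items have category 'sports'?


Scanning <item> elements for <category>sports</category>:
  Item 3: Printer -> MATCH
  Item 7: Headphones -> MATCH
Count: 2

ANSWER: 2


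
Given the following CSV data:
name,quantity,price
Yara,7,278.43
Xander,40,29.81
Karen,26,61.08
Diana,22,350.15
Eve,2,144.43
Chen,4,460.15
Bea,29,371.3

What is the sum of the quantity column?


Values in 'quantity' column:
  Row 1: 7
  Row 2: 40
  Row 3: 26
  Row 4: 22
  Row 5: 2
  Row 6: 4
  Row 7: 29
Sum = 7 + 40 + 26 + 22 + 2 + 4 + 29 = 130

ANSWER: 130


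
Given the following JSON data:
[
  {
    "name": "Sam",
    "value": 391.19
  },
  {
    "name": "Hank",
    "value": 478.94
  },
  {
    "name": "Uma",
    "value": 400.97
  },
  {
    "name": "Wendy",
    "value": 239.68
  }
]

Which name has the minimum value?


Comparing values:
  Sam: 391.19
  Hank: 478.94
  Uma: 400.97
  Wendy: 239.68
Minimum: Wendy (239.68)

ANSWER: Wendy


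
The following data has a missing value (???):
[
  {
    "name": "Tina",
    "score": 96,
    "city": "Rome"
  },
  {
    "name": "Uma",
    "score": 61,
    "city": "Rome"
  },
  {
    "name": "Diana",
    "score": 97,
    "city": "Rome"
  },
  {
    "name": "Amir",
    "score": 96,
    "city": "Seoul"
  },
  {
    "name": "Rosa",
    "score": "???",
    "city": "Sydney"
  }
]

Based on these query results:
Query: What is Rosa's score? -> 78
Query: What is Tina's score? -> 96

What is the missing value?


The missing value is Rosa's score
From query: Rosa's score = 78

ANSWER: 78


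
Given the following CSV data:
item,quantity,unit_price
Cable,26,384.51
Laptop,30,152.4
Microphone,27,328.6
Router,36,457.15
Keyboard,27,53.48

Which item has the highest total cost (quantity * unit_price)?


Computing row totals:
  Cable: 9997.26
  Laptop: 4572.0
  Microphone: 8872.2
  Router: 16457.4
  Keyboard: 1443.96
Maximum: Router (16457.4)

ANSWER: Router


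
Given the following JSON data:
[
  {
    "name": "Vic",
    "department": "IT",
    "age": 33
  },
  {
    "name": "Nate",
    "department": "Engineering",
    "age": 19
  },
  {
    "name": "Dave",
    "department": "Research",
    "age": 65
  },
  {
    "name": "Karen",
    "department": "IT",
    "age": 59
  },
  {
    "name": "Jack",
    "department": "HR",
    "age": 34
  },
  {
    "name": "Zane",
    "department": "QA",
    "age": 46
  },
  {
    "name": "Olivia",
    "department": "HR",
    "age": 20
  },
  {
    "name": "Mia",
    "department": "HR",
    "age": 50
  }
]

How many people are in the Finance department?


Scanning records for department = Finance
  No matches found
Count: 0

ANSWER: 0


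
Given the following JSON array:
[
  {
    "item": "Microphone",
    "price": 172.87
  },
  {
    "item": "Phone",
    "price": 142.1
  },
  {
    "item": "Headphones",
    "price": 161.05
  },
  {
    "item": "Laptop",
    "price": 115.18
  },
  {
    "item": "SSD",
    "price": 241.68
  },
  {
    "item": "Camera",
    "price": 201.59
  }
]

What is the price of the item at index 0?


Array index 0 -> Microphone
price = 172.87

ANSWER: 172.87


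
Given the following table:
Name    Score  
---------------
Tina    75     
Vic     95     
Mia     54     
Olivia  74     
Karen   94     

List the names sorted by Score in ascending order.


Sorting by Score (ascending):
  Mia: 54
  Olivia: 74
  Tina: 75
  Karen: 94
  Vic: 95


ANSWER: Mia, Olivia, Tina, Karen, Vic


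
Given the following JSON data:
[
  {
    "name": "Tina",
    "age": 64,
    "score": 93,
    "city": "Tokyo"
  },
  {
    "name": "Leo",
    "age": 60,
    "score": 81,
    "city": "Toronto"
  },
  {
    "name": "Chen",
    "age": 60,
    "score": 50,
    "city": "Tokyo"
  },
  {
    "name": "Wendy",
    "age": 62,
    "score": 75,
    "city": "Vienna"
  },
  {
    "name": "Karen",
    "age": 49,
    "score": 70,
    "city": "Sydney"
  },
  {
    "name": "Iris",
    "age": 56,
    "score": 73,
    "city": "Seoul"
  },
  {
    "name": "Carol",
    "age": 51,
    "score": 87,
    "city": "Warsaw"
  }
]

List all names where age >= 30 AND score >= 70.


Checking both conditions:
  Tina (age=64, score=93) -> YES
  Leo (age=60, score=81) -> YES
  Chen (age=60, score=50) -> no
  Wendy (age=62, score=75) -> YES
  Karen (age=49, score=70) -> YES
  Iris (age=56, score=73) -> YES
  Carol (age=51, score=87) -> YES


ANSWER: Tina, Leo, Wendy, Karen, Iris, Carol


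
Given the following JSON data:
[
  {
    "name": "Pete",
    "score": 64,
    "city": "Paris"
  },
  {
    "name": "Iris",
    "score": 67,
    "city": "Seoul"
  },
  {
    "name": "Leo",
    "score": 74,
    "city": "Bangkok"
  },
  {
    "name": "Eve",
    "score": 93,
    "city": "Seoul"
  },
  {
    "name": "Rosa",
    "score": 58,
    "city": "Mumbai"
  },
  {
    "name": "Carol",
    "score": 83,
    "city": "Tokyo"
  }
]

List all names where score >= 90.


Filtering records where score >= 90:
  Pete (score=64) -> no
  Iris (score=67) -> no
  Leo (score=74) -> no
  Eve (score=93) -> YES
  Rosa (score=58) -> no
  Carol (score=83) -> no


ANSWER: Eve


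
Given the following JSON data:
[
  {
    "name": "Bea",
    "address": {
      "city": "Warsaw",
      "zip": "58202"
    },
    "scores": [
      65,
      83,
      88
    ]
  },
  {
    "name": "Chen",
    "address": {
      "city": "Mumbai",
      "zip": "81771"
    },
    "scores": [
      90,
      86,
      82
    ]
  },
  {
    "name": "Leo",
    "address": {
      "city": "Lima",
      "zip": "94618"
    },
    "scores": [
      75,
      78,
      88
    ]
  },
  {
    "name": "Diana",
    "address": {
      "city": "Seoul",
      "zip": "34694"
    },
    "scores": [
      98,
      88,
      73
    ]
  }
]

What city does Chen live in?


Path: records[1].address.city
Value: Mumbai

ANSWER: Mumbai


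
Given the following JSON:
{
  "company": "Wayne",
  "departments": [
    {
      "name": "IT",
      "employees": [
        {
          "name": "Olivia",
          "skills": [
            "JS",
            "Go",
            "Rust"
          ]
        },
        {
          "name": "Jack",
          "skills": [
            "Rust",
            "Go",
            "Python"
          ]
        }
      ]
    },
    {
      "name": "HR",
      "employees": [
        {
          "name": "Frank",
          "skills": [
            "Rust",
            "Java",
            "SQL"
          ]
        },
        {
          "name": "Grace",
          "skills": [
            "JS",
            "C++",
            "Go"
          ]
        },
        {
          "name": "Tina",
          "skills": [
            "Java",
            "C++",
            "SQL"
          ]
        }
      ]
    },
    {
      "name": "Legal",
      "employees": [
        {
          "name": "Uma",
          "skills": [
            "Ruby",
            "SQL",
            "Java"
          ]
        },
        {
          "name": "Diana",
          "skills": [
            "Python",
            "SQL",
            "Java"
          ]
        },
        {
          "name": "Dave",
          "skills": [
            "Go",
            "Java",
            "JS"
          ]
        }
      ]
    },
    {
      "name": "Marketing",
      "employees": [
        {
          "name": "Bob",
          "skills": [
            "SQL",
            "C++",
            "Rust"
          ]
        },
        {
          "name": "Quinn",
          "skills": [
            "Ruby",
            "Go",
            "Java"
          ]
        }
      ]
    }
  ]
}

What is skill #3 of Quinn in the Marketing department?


Path: departments[3].employees[1].skills[2]
Value: Java

ANSWER: Java


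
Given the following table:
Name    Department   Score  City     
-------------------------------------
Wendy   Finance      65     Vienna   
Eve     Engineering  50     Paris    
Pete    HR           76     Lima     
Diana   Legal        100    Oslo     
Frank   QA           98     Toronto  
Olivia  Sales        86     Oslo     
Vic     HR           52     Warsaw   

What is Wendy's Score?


Row 1: Wendy
Score = 65

ANSWER: 65


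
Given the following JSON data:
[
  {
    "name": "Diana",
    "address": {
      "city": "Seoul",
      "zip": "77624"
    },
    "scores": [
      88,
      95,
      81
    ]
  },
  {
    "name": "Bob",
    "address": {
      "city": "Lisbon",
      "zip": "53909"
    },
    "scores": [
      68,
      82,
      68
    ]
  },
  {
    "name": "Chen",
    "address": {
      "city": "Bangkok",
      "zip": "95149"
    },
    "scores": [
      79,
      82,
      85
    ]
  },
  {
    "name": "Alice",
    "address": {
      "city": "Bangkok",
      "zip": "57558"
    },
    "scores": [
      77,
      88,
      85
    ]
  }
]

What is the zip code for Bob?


Path: records[1].address.zip
Value: 53909

ANSWER: 53909


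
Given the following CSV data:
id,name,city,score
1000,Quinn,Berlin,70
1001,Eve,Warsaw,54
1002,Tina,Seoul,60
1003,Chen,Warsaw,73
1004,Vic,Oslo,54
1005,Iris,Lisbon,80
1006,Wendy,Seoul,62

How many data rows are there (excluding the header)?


Counting rows (excluding header):
Header: id,name,city,score
Data rows: 7

ANSWER: 7


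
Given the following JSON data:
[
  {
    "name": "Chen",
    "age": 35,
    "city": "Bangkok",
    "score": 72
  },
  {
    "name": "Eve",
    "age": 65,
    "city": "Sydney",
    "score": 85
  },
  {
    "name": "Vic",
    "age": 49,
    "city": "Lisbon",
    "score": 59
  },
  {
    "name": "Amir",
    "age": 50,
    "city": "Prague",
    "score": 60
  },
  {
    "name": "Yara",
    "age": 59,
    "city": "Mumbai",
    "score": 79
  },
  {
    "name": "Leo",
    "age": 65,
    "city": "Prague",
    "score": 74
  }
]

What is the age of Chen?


Looking up record where name = Chen
Record index: 0
Field 'age' = 35

ANSWER: 35


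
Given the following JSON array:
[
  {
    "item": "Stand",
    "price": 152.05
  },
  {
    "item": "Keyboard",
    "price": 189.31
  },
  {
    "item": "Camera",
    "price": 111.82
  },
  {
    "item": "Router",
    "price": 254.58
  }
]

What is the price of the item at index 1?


Array index 1 -> Keyboard
price = 189.31

ANSWER: 189.31


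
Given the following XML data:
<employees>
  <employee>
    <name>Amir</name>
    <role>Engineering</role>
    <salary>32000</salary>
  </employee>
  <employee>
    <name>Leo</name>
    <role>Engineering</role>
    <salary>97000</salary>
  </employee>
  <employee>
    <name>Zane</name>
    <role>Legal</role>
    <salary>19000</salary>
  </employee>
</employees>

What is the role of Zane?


Searching for <employee> with <name>Zane</name>
Found at position 3
<role>Legal</role>

ANSWER: Legal


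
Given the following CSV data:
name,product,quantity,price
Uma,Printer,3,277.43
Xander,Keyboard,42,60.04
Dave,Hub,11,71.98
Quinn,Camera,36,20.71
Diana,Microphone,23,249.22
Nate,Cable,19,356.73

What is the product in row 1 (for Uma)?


Row 1: Uma
Column 'product' = Printer

ANSWER: Printer


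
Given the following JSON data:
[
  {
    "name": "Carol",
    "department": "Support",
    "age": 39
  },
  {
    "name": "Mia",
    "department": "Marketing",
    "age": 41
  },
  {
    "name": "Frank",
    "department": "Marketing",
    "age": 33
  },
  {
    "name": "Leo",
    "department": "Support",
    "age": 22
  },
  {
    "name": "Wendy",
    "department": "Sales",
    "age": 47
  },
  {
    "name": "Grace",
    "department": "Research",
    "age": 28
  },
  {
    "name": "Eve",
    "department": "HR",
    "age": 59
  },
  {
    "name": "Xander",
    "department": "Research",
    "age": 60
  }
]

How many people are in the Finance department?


Scanning records for department = Finance
  No matches found
Count: 0

ANSWER: 0


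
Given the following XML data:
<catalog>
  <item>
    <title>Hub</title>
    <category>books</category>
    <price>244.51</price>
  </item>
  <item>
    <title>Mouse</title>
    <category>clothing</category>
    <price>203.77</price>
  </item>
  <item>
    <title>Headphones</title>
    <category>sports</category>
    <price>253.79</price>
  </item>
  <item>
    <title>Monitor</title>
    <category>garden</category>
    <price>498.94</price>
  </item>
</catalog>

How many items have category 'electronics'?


Scanning <item> elements for <category>electronics</category>:
Count: 0

ANSWER: 0


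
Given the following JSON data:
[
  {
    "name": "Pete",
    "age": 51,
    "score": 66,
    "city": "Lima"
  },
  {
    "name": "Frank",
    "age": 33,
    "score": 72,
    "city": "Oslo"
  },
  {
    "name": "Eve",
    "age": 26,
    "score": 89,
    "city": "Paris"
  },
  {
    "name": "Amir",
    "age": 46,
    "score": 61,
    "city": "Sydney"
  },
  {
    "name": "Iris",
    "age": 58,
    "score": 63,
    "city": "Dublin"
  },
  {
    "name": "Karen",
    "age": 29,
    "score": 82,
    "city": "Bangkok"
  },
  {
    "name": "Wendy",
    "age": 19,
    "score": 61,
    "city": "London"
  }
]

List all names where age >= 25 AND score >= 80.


Checking both conditions:
  Pete (age=51, score=66) -> no
  Frank (age=33, score=72) -> no
  Eve (age=26, score=89) -> YES
  Amir (age=46, score=61) -> no
  Iris (age=58, score=63) -> no
  Karen (age=29, score=82) -> YES
  Wendy (age=19, score=61) -> no


ANSWER: Eve, Karen


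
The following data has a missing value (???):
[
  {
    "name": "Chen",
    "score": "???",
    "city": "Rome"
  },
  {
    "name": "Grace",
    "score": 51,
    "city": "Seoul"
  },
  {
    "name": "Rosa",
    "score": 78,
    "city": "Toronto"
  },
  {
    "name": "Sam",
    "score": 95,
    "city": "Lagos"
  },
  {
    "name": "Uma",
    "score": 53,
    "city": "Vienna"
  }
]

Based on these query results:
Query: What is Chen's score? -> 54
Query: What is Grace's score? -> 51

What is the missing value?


The missing value is Chen's score
From query: Chen's score = 54

ANSWER: 54


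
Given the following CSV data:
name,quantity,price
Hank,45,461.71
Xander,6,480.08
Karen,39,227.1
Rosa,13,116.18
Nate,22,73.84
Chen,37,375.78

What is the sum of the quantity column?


Values in 'quantity' column:
  Row 1: 45
  Row 2: 6
  Row 3: 39
  Row 4: 13
  Row 5: 22
  Row 6: 37
Sum = 45 + 6 + 39 + 13 + 22 + 37 = 162

ANSWER: 162


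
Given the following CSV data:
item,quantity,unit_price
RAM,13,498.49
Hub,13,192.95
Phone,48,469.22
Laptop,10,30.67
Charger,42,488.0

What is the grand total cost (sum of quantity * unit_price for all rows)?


Computing row totals:
  RAM: 13 * 498.49 = 6480.37
  Hub: 13 * 192.95 = 2508.35
  Phone: 48 * 469.22 = 22522.56
  Laptop: 10 * 30.67 = 306.7
  Charger: 42 * 488.0 = 20496.0
Grand total = 6480.37 + 2508.35 + 22522.56 + 306.7 + 20496.0 = 52313.98

ANSWER: 52313.98


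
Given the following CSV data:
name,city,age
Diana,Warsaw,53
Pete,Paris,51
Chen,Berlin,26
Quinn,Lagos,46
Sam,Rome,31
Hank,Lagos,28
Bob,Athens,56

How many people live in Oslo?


Scanning city column for 'Oslo':
Total matches: 0

ANSWER: 0


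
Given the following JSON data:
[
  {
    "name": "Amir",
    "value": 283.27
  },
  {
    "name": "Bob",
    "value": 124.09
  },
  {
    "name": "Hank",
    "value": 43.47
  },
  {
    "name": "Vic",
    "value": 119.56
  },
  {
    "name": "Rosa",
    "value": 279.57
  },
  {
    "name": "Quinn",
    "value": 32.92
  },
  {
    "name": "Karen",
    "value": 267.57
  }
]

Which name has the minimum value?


Comparing values:
  Amir: 283.27
  Bob: 124.09
  Hank: 43.47
  Vic: 119.56
  Rosa: 279.57
  Quinn: 32.92
  Karen: 267.57
Minimum: Quinn (32.92)

ANSWER: Quinn


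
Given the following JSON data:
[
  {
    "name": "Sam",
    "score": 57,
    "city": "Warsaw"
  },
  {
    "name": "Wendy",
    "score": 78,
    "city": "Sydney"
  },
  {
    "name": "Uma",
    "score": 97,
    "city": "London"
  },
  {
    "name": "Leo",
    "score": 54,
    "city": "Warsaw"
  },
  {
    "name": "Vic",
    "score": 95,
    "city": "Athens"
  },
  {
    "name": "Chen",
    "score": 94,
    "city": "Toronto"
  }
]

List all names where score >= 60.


Filtering records where score >= 60:
  Sam (score=57) -> no
  Wendy (score=78) -> YES
  Uma (score=97) -> YES
  Leo (score=54) -> no
  Vic (score=95) -> YES
  Chen (score=94) -> YES


ANSWER: Wendy, Uma, Vic, Chen


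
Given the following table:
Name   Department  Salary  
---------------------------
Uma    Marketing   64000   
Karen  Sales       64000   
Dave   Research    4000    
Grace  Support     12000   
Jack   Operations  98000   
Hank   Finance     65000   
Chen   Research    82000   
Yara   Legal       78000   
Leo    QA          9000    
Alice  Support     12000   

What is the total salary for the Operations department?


Operations department members:
  Jack: 98000
Total = 98000 = 98000

ANSWER: 98000


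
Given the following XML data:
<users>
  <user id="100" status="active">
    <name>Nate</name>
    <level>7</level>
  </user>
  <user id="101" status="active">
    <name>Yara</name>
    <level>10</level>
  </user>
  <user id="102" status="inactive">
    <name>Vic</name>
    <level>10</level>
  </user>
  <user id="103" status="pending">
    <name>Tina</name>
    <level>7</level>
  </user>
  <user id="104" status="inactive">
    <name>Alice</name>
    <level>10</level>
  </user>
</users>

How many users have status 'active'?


Counting users with status='active':
  Nate (id=100) -> MATCH
  Yara (id=101) -> MATCH
Count: 2

ANSWER: 2


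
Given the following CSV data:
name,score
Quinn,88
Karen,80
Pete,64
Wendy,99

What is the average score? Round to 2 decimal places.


Scores: 88, 80, 64, 99
Sum = 331
Count = 4
Average = 331 / 4 = 82.75

ANSWER: 82.75


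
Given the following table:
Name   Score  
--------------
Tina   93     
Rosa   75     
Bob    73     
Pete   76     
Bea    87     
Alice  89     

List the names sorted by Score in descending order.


Sorting by Score (descending):
  Tina: 93
  Alice: 89
  Bea: 87
  Pete: 76
  Rosa: 75
  Bob: 73


ANSWER: Tina, Alice, Bea, Pete, Rosa, Bob


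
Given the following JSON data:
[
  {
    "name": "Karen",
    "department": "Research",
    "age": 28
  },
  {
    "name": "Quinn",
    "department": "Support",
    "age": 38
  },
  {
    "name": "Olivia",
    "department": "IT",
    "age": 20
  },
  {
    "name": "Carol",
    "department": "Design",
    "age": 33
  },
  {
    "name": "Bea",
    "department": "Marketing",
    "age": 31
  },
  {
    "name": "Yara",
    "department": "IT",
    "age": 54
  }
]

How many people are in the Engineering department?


Scanning records for department = Engineering
  No matches found
Count: 0

ANSWER: 0


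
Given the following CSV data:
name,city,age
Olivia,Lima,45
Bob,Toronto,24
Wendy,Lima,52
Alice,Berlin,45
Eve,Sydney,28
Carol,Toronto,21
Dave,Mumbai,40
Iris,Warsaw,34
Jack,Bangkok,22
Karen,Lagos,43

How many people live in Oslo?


Scanning city column for 'Oslo':
Total matches: 0

ANSWER: 0


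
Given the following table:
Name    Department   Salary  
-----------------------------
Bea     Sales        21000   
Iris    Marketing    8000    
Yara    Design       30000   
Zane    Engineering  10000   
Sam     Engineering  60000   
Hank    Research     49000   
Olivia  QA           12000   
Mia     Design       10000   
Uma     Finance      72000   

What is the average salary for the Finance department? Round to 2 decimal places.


Finance department members:
  Uma: 72000
Sum = 72000
Count = 1
Average = 72000 / 1 = 72000.00

ANSWER: 72000.00


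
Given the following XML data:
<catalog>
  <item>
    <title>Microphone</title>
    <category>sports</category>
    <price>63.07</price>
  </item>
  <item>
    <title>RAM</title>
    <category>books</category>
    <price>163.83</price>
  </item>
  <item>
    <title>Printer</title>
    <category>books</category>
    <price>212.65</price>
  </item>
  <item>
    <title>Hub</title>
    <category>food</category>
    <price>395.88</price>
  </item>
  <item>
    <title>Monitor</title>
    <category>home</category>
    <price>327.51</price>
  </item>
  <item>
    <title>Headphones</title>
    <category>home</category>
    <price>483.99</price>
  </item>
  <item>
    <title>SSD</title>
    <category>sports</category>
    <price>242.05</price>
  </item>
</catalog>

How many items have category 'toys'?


Scanning <item> elements for <category>toys</category>:
Count: 0

ANSWER: 0


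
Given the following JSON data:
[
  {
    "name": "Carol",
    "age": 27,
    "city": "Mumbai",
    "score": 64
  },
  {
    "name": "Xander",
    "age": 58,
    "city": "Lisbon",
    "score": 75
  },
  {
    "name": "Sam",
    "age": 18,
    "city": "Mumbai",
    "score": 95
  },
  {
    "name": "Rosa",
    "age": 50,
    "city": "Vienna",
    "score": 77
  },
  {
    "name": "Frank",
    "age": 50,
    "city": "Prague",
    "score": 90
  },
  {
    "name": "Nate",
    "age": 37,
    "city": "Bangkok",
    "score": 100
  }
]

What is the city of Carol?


Looking up record where name = Carol
Record index: 0
Field 'city' = Mumbai

ANSWER: Mumbai


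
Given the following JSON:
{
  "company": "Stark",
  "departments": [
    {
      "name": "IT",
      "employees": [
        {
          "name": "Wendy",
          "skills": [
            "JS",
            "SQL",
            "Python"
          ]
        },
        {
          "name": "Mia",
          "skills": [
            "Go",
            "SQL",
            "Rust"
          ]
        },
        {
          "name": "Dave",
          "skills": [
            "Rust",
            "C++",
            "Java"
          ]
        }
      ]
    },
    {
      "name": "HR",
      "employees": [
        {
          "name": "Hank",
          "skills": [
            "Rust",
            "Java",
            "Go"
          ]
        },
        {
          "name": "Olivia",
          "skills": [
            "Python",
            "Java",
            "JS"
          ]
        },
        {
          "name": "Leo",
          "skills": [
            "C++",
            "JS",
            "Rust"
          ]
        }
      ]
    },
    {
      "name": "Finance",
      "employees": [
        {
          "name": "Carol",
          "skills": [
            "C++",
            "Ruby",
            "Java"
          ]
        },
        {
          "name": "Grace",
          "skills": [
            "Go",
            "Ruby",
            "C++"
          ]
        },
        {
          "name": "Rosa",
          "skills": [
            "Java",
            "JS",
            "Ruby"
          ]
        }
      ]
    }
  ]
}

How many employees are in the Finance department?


Path: departments[2].employees
Count: 3

ANSWER: 3


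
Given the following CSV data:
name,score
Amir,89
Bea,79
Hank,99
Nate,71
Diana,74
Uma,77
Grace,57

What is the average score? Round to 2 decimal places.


Scores: 89, 79, 99, 71, 74, 77, 57
Sum = 546
Count = 7
Average = 546 / 7 = 78.00

ANSWER: 78.00


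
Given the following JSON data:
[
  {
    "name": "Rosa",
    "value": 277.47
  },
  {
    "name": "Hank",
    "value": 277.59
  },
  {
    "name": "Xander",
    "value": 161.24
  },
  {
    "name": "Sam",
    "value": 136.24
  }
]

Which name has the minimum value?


Comparing values:
  Rosa: 277.47
  Hank: 277.59
  Xander: 161.24
  Sam: 136.24
Minimum: Sam (136.24)

ANSWER: Sam


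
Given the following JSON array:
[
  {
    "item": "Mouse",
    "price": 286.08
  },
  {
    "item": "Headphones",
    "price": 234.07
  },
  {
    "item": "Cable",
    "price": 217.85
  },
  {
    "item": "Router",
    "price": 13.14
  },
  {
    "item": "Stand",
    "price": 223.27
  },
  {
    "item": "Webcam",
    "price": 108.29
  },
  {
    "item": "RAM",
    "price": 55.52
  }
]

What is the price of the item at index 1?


Array index 1 -> Headphones
price = 234.07

ANSWER: 234.07


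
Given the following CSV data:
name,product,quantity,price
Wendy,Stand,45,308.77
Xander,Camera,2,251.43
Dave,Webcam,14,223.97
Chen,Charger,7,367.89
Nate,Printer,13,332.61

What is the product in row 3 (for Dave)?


Row 3: Dave
Column 'product' = Webcam

ANSWER: Webcam


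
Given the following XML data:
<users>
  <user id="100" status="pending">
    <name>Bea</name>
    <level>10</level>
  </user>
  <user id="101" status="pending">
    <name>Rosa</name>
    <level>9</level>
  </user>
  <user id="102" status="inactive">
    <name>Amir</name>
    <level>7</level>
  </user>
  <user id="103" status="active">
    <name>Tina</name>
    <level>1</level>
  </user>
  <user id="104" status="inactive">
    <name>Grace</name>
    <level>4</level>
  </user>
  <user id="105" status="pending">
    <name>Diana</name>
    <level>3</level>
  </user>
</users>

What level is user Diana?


Finding user: Diana
<level>3</level>

ANSWER: 3


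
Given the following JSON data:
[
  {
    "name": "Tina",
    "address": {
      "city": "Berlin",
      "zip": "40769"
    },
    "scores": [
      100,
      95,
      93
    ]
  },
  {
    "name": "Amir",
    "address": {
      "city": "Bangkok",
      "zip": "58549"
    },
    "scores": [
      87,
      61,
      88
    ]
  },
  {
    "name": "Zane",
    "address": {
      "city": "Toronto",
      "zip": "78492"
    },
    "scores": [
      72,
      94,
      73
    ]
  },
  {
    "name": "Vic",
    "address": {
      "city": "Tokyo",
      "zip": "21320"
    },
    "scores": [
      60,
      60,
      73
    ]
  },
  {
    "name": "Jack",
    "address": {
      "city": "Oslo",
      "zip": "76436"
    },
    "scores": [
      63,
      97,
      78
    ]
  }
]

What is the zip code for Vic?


Path: records[3].address.zip
Value: 21320

ANSWER: 21320


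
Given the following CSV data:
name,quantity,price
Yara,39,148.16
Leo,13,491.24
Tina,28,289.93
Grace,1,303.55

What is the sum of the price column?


Values in 'price' column:
  Row 1: 148.16
  Row 2: 491.24
  Row 3: 289.93
  Row 4: 303.55
Sum = 148.16 + 491.24 + 289.93 + 303.55 = 1232.88

ANSWER: 1232.88


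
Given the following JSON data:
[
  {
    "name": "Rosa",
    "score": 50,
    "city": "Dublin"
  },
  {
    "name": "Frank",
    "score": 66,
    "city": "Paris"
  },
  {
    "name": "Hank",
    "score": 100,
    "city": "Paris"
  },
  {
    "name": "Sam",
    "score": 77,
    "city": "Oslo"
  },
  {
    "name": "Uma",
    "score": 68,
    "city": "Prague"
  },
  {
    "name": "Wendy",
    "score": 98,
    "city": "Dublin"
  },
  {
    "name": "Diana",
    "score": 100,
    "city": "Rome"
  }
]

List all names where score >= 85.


Filtering records where score >= 85:
  Rosa (score=50) -> no
  Frank (score=66) -> no
  Hank (score=100) -> YES
  Sam (score=77) -> no
  Uma (score=68) -> no
  Wendy (score=98) -> YES
  Diana (score=100) -> YES


ANSWER: Hank, Wendy, Diana


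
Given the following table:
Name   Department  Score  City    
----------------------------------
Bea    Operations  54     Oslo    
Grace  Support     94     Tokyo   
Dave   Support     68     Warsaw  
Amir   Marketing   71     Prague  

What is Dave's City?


Row 3: Dave
City = Warsaw

ANSWER: Warsaw


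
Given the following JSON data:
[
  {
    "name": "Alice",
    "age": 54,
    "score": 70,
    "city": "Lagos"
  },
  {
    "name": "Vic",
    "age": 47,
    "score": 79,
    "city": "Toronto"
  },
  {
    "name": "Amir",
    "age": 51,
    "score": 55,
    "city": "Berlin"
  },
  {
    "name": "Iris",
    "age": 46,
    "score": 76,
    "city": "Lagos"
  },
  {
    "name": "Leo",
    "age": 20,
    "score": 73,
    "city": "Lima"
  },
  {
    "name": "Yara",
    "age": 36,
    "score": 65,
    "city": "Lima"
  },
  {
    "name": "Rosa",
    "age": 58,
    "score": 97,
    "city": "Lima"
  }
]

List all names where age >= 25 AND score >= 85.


Checking both conditions:
  Alice (age=54, score=70) -> no
  Vic (age=47, score=79) -> no
  Amir (age=51, score=55) -> no
  Iris (age=46, score=76) -> no
  Leo (age=20, score=73) -> no
  Yara (age=36, score=65) -> no
  Rosa (age=58, score=97) -> YES


ANSWER: Rosa


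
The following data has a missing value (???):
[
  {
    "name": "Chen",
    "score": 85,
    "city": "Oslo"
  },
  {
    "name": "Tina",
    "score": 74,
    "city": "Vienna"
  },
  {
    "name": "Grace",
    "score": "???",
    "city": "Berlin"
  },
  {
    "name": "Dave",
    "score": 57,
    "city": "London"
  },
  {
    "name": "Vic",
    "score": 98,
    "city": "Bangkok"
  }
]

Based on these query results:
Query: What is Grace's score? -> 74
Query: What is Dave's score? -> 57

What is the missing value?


The missing value is Grace's score
From query: Grace's score = 74

ANSWER: 74


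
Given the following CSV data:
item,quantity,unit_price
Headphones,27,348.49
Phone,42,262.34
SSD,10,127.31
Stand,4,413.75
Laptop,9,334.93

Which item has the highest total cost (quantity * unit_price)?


Computing row totals:
  Headphones: 9409.23
  Phone: 11018.28
  SSD: 1273.1
  Stand: 1655.0
  Laptop: 3014.37
Maximum: Phone (11018.28)

ANSWER: Phone


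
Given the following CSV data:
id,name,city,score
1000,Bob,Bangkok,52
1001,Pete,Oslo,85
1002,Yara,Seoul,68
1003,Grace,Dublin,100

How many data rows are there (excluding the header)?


Counting rows (excluding header):
Header: id,name,city,score
Data rows: 4

ANSWER: 4


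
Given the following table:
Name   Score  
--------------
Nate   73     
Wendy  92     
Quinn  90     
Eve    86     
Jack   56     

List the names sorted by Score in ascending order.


Sorting by Score (ascending):
  Jack: 56
  Nate: 73
  Eve: 86
  Quinn: 90
  Wendy: 92


ANSWER: Jack, Nate, Eve, Quinn, Wendy


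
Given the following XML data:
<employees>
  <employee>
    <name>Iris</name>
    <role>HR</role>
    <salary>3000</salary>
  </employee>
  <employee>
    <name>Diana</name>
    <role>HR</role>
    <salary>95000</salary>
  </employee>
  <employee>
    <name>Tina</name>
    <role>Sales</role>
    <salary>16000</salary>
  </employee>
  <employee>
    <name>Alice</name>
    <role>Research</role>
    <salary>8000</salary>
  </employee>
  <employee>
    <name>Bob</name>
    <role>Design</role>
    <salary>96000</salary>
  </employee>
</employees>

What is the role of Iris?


Searching for <employee> with <name>Iris</name>
Found at position 1
<role>HR</role>

ANSWER: HR


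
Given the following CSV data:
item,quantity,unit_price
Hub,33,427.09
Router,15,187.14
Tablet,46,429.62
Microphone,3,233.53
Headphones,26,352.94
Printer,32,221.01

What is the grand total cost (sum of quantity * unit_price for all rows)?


Computing row totals:
  Hub: 33 * 427.09 = 14093.97
  Router: 15 * 187.14 = 2807.1
  Tablet: 46 * 429.62 = 19762.52
  Microphone: 3 * 233.53 = 700.59
  Headphones: 26 * 352.94 = 9176.44
  Printer: 32 * 221.01 = 7072.32
Grand total = 14093.97 + 2807.1 + 19762.52 + 700.59 + 9176.44 + 7072.32 = 53612.94

ANSWER: 53612.94


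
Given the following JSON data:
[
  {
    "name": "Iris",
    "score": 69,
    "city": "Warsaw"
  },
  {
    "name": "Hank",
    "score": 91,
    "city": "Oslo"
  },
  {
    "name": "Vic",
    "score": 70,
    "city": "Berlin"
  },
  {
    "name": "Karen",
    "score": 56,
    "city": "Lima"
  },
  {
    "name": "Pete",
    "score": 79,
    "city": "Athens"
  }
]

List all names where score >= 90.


Filtering records where score >= 90:
  Iris (score=69) -> no
  Hank (score=91) -> YES
  Vic (score=70) -> no
  Karen (score=56) -> no
  Pete (score=79) -> no


ANSWER: Hank


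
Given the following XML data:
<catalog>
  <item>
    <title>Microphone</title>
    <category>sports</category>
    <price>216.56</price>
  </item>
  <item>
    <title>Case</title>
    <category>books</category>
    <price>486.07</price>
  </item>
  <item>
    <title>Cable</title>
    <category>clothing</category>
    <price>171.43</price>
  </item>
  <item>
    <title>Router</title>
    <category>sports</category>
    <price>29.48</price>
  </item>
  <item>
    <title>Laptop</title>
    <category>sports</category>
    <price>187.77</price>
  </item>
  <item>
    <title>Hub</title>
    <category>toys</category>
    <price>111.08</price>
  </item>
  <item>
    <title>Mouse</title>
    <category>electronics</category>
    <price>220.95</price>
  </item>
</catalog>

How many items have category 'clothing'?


Scanning <item> elements for <category>clothing</category>:
  Item 3: Cable -> MATCH
Count: 1

ANSWER: 1


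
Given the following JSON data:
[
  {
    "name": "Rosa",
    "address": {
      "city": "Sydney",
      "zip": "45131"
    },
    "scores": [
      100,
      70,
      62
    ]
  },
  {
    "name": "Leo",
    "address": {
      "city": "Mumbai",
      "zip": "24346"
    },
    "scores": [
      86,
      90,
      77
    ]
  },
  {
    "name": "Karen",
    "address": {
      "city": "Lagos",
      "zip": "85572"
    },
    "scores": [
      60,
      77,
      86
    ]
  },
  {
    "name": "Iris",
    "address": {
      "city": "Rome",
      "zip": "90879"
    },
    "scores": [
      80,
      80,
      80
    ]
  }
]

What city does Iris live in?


Path: records[3].address.city
Value: Rome

ANSWER: Rome
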